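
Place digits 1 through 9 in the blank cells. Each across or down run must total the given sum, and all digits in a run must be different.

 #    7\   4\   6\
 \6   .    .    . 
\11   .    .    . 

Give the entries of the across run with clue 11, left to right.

6, 1, 4

6 in 3 cells must be {1,2,3}; 4 in 2 cells must be {1,3}.
Nothing is forced directly, so branch on R1C2, whose candidates are 1 or 3. If R1C2 = 1: that forces R1C3 = 2, R2C2 = 3, after which R2C3 would have to be in {1,2,6,7} for the 11 across but in {4} for the 6 down — contradiction. So R1C2 = 3.
R2C2 = 4 − 3 = 1 completes the 4 down.
Nothing is forced directly, so branch on R2C3, whose candidates are 2 or 4. If R2C3 = 2: then R1C3 would have to be in {1,2} for the 6 across but in {4} for the 6 down — contradiction. So R2C3 = 4.
R1C3 = 6 − 4 = 2 completes the 6 down.
R2C1 = 11 − 5 = 6 completes the 11 across.
R1C1 = 6 − 5 = 1 completes the 6 across.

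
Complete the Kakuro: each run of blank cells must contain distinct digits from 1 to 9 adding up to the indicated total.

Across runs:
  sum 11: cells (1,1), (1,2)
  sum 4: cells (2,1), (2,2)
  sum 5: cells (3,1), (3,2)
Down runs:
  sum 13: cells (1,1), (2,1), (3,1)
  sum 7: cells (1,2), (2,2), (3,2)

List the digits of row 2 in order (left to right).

3 1

4 in 2 cells must be {1,3}; 7 in 3 cells must be {1,2,4}.
The 4 across and the 7 down share only 1, so (2,2) = 1.
(2,1) = 4 − 1 = 3 completes the 4 across.
Nothing is forced directly, so branch on (1,2), whose candidates are 2 or 4. If (1,2) = 4: then (1,1) would have to be in {7} for the 11 across but in {1,2,4,6,8,9} for the 13 down — contradiction. So (1,2) = 2.
(1,1) = 11 − 2 = 9 completes the 11 across.
(3,1) = 13 − 12 = 1 completes the 13 down.
(3,2) = 5 − 1 = 4 completes the 5 across.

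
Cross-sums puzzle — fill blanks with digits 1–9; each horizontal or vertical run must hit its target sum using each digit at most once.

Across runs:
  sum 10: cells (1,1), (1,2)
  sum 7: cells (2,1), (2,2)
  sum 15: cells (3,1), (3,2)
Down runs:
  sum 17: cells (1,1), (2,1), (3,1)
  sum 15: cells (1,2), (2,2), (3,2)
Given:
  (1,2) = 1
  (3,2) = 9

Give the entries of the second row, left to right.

2 5

(1,1) = 10 − 1 = 9 completes the 10 across.
(2,2) = 15 − 10 = 5 completes the 15 down.
(3,1) = 15 − 9 = 6 completes the 15 across.
(2,1) = 7 − 5 = 2 completes the 7 across.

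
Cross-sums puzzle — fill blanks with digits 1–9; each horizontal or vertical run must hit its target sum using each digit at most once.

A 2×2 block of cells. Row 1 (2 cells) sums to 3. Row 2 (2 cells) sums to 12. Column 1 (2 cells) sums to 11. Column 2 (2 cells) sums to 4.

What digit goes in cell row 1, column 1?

2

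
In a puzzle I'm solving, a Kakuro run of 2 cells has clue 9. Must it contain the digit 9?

Counterexample: {1,8} sums to 9 without using 9.

No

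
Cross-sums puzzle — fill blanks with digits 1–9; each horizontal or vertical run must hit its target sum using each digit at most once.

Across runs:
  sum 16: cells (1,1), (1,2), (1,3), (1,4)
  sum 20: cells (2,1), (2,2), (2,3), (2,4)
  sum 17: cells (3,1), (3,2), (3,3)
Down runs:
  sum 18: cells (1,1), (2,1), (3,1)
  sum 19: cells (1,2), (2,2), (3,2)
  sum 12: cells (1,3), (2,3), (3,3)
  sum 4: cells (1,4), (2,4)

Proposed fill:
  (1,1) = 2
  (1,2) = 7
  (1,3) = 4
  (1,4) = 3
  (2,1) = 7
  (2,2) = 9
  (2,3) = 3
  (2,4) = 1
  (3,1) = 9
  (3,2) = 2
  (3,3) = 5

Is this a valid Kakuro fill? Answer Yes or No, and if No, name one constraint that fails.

No — the across run (3,1)–(3,3) sums to 16, not 17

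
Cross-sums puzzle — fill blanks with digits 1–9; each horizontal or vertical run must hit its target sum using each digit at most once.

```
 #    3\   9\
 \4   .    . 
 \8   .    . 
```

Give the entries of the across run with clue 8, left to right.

2, 6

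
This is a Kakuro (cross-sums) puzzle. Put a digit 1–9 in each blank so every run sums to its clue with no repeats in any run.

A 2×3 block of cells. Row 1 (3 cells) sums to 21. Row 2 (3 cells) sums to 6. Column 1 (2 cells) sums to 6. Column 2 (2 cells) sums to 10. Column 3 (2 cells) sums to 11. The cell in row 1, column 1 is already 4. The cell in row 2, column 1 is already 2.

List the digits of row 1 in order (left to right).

4 9 8

6 in 3 cells must be {1,2,3}.
Given what's placed, (2,3) must be 3 to fit the 6 across and 11 down.
(1,3) = 11 − 3 = 8 completes the 11 down.
(2,2) = 6 − 5 = 1 completes the 6 across.
(1,2) = 21 − 12 = 9 completes the 21 across.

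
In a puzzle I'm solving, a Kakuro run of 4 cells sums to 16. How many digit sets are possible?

4 distinct digits from 1–9 sum between 10 and 30.

8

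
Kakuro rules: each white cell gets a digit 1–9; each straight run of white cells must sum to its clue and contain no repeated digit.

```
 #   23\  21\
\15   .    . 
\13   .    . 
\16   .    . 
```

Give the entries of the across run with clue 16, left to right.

9, 7

16 in 2 cells must be {7,9}; 23 in 3 cells must be {6,8,9}.
The 16 across and the 23 down share only 9, so R3C1 = 9.
R3C2 = 16 − 9 = 7 completes the 16 across.
Nothing is forced directly, so branch on R1C1, whose candidates are 6 or 8. If R1C1 = 8: then R1C2 would have to be in {7} for the 15 across but in {5,6,8,9} for the 21 down — contradiction. So R1C1 = 6.
R1C2 = 15 − 6 = 9 completes the 15 across.
R2C1 = 23 − 15 = 8 completes the 23 down.
R2C2 = 13 − 8 = 5 completes the 13 across.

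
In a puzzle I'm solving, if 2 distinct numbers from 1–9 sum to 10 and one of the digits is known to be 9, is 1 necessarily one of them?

The only way to make 10 from 2 distinct digits under that restriction is {1,9}, which contains 1.

Yes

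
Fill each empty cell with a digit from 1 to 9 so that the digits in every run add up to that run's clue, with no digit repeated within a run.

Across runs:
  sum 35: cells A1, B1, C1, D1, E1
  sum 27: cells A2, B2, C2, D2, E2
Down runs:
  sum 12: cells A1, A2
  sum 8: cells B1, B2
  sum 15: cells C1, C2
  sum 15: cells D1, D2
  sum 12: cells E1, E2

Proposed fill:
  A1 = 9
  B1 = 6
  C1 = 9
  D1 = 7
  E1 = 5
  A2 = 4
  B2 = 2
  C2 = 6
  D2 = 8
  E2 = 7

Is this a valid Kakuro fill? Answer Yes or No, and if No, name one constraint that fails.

No — the across run A1–E1 sums to 36, not 35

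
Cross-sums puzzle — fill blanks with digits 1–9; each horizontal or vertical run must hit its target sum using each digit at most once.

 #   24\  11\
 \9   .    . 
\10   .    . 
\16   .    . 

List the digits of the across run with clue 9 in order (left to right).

8 1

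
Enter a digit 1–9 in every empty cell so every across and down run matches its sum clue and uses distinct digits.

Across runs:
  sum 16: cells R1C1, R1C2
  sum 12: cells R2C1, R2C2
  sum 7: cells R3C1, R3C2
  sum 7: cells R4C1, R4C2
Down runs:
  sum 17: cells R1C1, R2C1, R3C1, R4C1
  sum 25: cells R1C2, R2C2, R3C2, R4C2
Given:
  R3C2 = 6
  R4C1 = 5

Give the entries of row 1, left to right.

16 in 2 cells must be {7,9}.
R3C1 = 7 − 6 = 1 completes the 7 across.
R4C2 = 7 − 5 = 2 completes the 7 across.
Given what's placed, R1C2 must be 9 to fit the 16 across and 25 down.
R2C2 = 25 − 17 = 8 completes the 25 down.
R1C1 = 16 − 9 = 7 completes the 16 across.
R2C1 = 12 − 8 = 4 completes the 12 across.

7 9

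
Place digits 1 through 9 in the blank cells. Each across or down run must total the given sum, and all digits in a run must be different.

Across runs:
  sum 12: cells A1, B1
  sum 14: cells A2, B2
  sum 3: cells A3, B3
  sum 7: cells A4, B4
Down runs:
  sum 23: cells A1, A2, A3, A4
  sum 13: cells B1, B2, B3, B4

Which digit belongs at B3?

1

3 in 2 cells must be {1,2}.
Nothing is forced directly, so branch on B2, whose candidates are 5 or 6. If B2 = 6: that forces B1 = 4, A2 = 8, after which A1 would have to be in {8} for the 12 across but in {1,2,3,4,5,6,7,9} for the 23 down — contradiction. So B2 = 5.
A2 = 14 − 5 = 9 completes the 14 across.
Given what's placed, B3 must be 1 to fit the 3 across and 13 down.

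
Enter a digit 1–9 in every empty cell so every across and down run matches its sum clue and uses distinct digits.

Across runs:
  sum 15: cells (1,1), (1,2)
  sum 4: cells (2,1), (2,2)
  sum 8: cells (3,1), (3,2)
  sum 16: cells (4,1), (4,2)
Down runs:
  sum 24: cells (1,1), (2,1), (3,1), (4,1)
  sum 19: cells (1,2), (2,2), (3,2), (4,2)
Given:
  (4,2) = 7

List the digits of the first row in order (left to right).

4 in 2 cells must be {1,3}; 16 in 2 cells must be {7,9}.
(4,1) = 16 − 7 = 9 completes the 16 across.
Nothing is forced directly, so branch on (2,1), whose candidates are 1 or 3. If (2,1) = 1: that forces (2,2) = 3, (3,1) = 6, after which (3,2) would have to be in {2} for the 8 across but in {1,4,5,8} for the 19 down — contradiction. So (2,1) = 3.
(2,2) = 4 − 3 = 1 completes the 4 across.
No cell is forced outright now. (1,1) can only be 7 or 8 (the digits allowed by both its 15 across and its 24 down). If (1,1) = 8: then (1,2) would have to be in {7} for the 15 across but in {2,3,5,6,8,9} for the 19 down — contradiction. So (1,1) = 7.
(1,2) = 15 − 7 = 8 completes the 15 across.
(3,1) = 24 − 19 = 5 completes the 24 down.
(3,2) = 8 − 5 = 3 completes the 8 across.

7, 8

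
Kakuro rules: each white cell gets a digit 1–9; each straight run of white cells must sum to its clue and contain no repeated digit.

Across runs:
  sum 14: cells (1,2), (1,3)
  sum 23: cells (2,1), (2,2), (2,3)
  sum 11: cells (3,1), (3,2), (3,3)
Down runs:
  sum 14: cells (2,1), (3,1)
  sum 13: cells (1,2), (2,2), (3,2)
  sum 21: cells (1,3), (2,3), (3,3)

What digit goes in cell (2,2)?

23 in 3 cells must be {6,8,9}.
Nothing is forced directly, so branch on (2,2), whose candidates are 6 or 8 or 9. If (2,2) = 8: then (1,2) would have to be in {5,6,8,9} for the 14 across but in {1,2,3,4} for the 13 down — contradiction. If (2,2) = 9: then (1,2) would have to be in {5,6,8,9} for the 14 across but in {1,3} for the 13 down — contradiction. So (2,2) = 6.

6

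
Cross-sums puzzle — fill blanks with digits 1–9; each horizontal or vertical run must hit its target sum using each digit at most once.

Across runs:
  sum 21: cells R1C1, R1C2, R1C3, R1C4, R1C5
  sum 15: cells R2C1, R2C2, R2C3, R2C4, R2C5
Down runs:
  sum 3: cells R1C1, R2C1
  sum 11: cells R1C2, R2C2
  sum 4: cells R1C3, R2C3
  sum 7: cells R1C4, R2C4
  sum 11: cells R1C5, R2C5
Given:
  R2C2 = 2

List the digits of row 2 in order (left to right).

15 in 5 cells must be {1,2,3,4,5}; 3 in 2 cells must be {1,2}; 4 in 2 cells must be {1,3}.
R1C2 = 11 − 2 = 9 completes the 11 down.
R2C1 = 1: the only remaining digit allowed by both the 15 across and the 3 down.
Given what's placed, R2C3 must be 3 to fit the 15 across and 4 down.
R1C1 = 3 − 1 = 2 completes the 3 down.
R1C3 = 4 − 3 = 1 completes the 4 down.
Nothing is forced directly, so branch on R2C4, whose candidates are 4 or 5. If R2C4 = 5: then R1C4 would have to be in {3,4,5,6} for the 21 across but in {2} for the 7 down — contradiction. So R2C4 = 4.
R1C4 = 7 − 4 = 3 completes the 7 down.
R1C5 = 21 − 15 = 6 completes the 21 across.
R2C5 = 15 − 10 = 5 completes the 15 across.

1 2 3 4 5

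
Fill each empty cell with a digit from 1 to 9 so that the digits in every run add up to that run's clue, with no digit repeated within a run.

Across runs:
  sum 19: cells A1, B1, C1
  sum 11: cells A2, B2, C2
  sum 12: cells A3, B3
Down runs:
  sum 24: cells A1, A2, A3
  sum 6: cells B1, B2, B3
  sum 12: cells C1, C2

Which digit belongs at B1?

24 in 3 cells must be {7,8,9}; 6 in 3 cells must be {1,2,3}.
Only 3 fits B3 under both its across sum 12 and down sum 6.
Given what's placed, B1 must be 2 to fit the 19 across and 6 down.

2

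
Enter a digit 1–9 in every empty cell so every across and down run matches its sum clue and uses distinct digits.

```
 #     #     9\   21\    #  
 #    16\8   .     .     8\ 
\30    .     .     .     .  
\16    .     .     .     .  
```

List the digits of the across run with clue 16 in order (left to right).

7 2 6 1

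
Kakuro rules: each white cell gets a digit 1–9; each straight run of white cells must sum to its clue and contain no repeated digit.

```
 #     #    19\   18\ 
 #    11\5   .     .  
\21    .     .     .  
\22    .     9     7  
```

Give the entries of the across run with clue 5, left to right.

3 2

R3C1 = 22 − 16 = 6 completes the 22 across.
R2C1 = 11 − 6 = 5 completes the 11 down.
R2C2 = 7: the only remaining digit allowed by both the 21 across and the 19 down.
R2C3 = 21 − 12 = 9 completes the 21 across.
R1C2 = 19 − 16 = 3 completes the 19 down.
R1C3 = 5 − 3 = 2 completes the 5 across.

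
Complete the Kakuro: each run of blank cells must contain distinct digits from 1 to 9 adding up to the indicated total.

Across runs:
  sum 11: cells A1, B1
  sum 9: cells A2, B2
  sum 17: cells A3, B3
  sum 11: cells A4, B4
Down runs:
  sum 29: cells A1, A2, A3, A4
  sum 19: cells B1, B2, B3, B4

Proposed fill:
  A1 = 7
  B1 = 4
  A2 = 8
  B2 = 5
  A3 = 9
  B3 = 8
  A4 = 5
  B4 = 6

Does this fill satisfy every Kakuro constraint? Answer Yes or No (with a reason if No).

No — the down run B1–B4 sums to 23, not 19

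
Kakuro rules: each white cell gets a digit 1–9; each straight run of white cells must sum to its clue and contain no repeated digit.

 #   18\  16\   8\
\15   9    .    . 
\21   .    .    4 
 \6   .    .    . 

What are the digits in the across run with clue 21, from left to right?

6 in 3 cells must be {1,2,3}.
Given what's placed, R1C3 must be 1 to fit the 15 across and 8 down.
R2C1 = 8: the only remaining digit allowed by both the 21 across and the 18 down.
R2C2 = 21 − 12 = 9 completes the 21 across.
R3C1 = 18 − 17 = 1 completes the 18 down.
R3C3 = 8 − 5 = 3 completes the 8 down.
R1C2 = 15 − 10 = 5 completes the 15 across.
R3C2 = 6 − 4 = 2 completes the 6 across.

8, 9, 4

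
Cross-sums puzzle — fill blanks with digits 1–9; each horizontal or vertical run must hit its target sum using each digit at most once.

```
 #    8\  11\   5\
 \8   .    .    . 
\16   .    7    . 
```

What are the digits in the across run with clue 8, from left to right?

3 4 1

R1C2 = 11 − 7 = 4 completes the 11 down.
No cell is forced outright now. R1C1 can only be 1 or 3 (the digits allowed by both its 8 across and its 8 down). If R1C1 = 1: that forces R1C3 = 3, after which R2C1 would have to be in {1,3,4,5,6,8} for the 16 across but in {7} for the 8 down — contradiction. So R1C1 = 3.
R1C3 = 8 − 7 = 1 completes the 8 across.
R2C1 = 8 − 3 = 5 completes the 8 down.
R2C3 = 16 − 12 = 4 completes the 16 across.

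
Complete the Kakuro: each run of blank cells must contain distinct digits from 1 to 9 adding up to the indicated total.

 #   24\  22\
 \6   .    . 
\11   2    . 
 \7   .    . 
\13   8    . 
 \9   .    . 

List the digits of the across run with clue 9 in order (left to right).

6 3

R2C2 = 11 − 2 = 9 completes the 11 across.
R4C2 = 13 − 8 = 5 completes the 13 across.
No cell is forced outright now. R1C2 can only be 1 or 4 (the digits allowed by both its 6 across and its 22 down). If R1C2 = 4: then R1C1 would have to be in {2} for the 6 across but in {1,3,4,5,6,7,9} for the 24 down — contradiction. So R1C2 = 1.
R1C1 = 6 − 1 = 5 completes the 6 across.
No cell is forced outright now. R3C1 can only be 3 or 6 (the digits allowed by both its 7 across and its 24 down). If R3C1 = 6: then R3C2 would have to be in {1} for the 7 across but in {3,4} for the 22 down — contradiction. So R3C1 = 3.
R3C2 = 7 − 3 = 4 completes the 7 across.
R5C1 = 24 − 18 = 6 completes the 24 down.
R5C2 = 9 − 6 = 3 completes the 9 across.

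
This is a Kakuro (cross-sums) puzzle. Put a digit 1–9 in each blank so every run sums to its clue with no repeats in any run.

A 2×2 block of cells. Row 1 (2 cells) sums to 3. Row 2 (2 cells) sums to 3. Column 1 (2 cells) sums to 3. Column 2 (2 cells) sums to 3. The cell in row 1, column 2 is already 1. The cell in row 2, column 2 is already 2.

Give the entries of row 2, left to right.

3 in 2 cells must be {1,2}.
(1,1) = 3 − 1 = 2 completes the 3 across.
(2,1) = 3 − 2 = 1 completes the 3 across.

1 2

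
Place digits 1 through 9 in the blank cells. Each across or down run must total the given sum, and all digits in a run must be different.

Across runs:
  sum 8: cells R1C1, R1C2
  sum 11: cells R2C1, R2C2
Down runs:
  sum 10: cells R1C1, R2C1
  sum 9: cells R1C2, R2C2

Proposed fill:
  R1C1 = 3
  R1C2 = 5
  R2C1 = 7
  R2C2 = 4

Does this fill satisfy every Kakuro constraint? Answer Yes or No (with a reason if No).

Yes

Across: 3+5=8; 7+4=11. Down: 3+7=10; 5+4=9. No digit repeats within any run.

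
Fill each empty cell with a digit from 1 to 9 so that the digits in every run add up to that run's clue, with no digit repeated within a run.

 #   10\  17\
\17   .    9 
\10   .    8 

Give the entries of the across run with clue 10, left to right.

17 in 2 cells must be {8,9}.
R1C1 = 17 − 9 = 8 completes the 17 across.
R2C1 = 10 − 8 = 2 completes the 10 across.

2, 8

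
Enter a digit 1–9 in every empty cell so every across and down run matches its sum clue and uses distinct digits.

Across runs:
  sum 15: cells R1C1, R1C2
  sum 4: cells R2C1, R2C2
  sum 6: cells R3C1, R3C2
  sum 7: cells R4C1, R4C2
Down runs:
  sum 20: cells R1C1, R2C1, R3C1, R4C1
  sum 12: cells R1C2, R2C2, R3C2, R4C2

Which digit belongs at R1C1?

4 in 2 cells must be {1,3}.
Only 6 fits R1C2 under both its across sum 15 and down sum 12.
R1C1 = 15 − 6 = 9 completes the 15 across.

9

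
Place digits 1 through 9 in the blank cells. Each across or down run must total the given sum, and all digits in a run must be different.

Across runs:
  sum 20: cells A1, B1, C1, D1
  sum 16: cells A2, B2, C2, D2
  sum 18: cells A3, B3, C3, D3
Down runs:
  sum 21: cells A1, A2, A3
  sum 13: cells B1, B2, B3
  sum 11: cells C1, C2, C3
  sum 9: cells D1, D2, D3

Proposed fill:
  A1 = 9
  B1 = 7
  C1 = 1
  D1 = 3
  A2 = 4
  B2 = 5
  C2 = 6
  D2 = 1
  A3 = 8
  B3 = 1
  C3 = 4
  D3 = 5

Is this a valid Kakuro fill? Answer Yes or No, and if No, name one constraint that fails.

Across: 9+7+1+3=20; 4+5+6+1=16; 8+1+4+5=18. Down: 9+4+8=21; 7+5+1=13; 1+6+4=11; 3+1+5=9. No digit repeats within any run.

Yes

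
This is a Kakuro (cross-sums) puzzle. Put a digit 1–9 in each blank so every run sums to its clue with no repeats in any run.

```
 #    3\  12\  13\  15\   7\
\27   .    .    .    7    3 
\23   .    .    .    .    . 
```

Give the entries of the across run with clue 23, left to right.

1 3 7 8 4

3 in 2 cells must be {1,2}.
Given what's placed, R1C1 must be 2 to fit the 27 across and 3 down.
Given what's placed, R1C2 must be 9 to fit the 27 across and 12 down.
R1C3 = 27 − 21 = 6 completes the 27 across.
R2C1 = 3 − 2 = 1 completes the 3 down.
R2C2 = 12 − 9 = 3 completes the 12 down.
R2C3 = 13 − 6 = 7 completes the 13 down.
R2C4 = 15 − 7 = 8 completes the 15 down.
R2C5 = 23 − 19 = 4 completes the 23 across.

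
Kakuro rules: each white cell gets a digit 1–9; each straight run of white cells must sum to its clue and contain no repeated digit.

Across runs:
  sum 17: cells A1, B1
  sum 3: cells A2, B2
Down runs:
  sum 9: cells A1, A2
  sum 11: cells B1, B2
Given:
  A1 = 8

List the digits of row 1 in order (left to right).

8, 9

17 in 2 cells must be {8,9}; 3 in 2 cells must be {1,2}.
B1 = 17 − 8 = 9 completes the 17 across.
A2 = 9 − 8 = 1 completes the 9 down.
B2 = 3 − 1 = 2 completes the 3 across.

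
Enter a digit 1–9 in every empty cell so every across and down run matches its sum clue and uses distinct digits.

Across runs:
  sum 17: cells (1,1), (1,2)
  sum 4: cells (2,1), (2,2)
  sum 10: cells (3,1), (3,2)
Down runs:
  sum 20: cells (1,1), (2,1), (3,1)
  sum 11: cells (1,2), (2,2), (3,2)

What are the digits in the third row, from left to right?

8, 2

17 in 2 cells must be {8,9}; 4 in 2 cells must be {1,3}.
The 17 across and the 11 down share only 8, so (1,2) = 8.
The 4 across and the 20 down share only 3, so (2,1) = 3.
(2,2) = 4 − 3 = 1 completes the 4 across.
(3,2) = 11 − 9 = 2 completes the 11 down.
(1,1) = 17 − 8 = 9 completes the 17 across.
(3,1) = 10 − 2 = 8 completes the 10 across.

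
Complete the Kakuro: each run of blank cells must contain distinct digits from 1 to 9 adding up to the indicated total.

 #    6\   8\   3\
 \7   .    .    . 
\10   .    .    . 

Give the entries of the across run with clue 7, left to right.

4 1 2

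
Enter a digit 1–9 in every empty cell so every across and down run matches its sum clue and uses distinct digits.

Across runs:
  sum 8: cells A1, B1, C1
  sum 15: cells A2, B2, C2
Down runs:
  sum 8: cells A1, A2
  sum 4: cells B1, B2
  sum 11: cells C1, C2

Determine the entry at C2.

4 in 2 cells must be {1,3}.
Nothing is forced directly, so branch on B2, whose candidates are 1 or 3. If B2 = 1: that forces B1 = 3, C1 = 4, after which C2 would have to be in {5,6,8,9} for the 15 across but in {7} for the 11 down — contradiction. So B2 = 3.
B1 = 4 − 3 = 1 completes the 4 down.
Nothing is forced directly, so branch on A2, whose candidates are 5 or 7. If A2 = 7: then A1 would have to be in {2,3,4,5} for the 8 across but in {1} for the 8 down — contradiction. So A2 = 5.
A1 = 8 − 5 = 3 completes the 8 down.
C1 = 8 − 4 = 4 completes the 8 across.
C2 = 15 − 8 = 7 completes the 15 across.

7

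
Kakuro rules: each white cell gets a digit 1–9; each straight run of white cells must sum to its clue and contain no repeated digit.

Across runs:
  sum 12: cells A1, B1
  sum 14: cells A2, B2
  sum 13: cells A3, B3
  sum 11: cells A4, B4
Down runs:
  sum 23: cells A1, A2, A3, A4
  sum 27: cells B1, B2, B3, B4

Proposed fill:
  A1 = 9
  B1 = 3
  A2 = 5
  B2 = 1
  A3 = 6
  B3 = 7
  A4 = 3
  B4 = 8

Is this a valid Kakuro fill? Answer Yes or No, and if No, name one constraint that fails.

No — the across run A2–B2 sums to 6, not 14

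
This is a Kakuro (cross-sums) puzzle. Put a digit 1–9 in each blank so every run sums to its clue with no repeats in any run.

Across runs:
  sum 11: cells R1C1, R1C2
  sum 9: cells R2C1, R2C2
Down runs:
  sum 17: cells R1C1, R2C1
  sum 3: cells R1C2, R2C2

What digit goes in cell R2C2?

1

17 in 2 cells must be {8,9}; 3 in 2 cells must be {1,2}.
The 11 across and the 3 down share only 2, so R1C2 = 2.
The 9 across and the 17 down share only 8, so R2C1 = 8.
R2C2 = 9 − 8 = 1 completes the 9 across.
R1C1 = 11 − 2 = 9 completes the 11 across.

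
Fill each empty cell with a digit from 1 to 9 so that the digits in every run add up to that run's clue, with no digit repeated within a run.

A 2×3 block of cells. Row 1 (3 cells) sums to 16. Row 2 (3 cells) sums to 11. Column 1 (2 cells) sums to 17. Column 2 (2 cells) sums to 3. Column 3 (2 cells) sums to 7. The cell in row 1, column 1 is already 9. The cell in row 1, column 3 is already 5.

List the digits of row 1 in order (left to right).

9, 2, 5

17 in 2 cells must be {8,9}; 3 in 2 cells must be {1,2}.
(1,2) = 16 − 14 = 2 completes the 16 across.
(2,1) = 17 − 9 = 8 completes the 17 down.
(2,2) = 3 − 2 = 1 completes the 3 down.
(2,3) = 11 − 9 = 2 completes the 11 across.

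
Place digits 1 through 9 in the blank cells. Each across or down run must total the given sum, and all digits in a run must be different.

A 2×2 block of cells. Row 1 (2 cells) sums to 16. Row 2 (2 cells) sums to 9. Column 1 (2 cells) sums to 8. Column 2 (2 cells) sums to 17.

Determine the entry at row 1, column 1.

16 in 2 cells must be {7,9}; 17 in 2 cells must be {8,9}.
The 16 across and the 8 down share only 7, so (1,1) = 7.
(1,2) = 16 − 7 = 9 completes the 16 across.
(2,1) = 8 − 7 = 1 completes the 8 down.
(2,2) = 9 − 1 = 8 completes the 9 across.

7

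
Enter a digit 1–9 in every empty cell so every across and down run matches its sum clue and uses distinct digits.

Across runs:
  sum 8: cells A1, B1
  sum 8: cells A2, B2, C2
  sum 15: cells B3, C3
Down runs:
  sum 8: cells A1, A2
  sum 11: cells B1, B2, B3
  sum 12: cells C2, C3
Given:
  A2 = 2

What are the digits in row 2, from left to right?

2, 1, 5

A1 = 8 − 2 = 6 completes the 8 down.
B1 = 8 − 6 = 2 completes the 8 across.
Given what's placed, C2 must be 5 to fit the 8 across and 12 down.
C3 = 12 − 5 = 7 completes the 12 down.
B2 = 8 − 7 = 1 completes the 8 across.
B3 = 15 − 7 = 8 completes the 15 across.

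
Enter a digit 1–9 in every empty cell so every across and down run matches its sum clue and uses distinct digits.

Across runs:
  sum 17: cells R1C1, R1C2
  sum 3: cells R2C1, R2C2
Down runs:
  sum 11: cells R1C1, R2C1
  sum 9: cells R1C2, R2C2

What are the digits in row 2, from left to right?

2 1

17 in 2 cells must be {8,9}; 3 in 2 cells must be {1,2}.
The 17 across and the 9 down share only 8, so R1C2 = 8.
The 3 across and the 11 down share only 2, so R2C1 = 2.
R2C2 = 3 − 2 = 1 completes the 3 across.
R1C1 = 17 − 8 = 9 completes the 17 across.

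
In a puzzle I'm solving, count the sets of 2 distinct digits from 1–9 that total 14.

2

2 distinct digits from 1–9 sum between 3 and 17.
Enumerating: {5,9}, {6,8}.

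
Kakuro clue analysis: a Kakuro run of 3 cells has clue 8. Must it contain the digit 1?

Yes

Every partition of 8 into 3 distinct digits includes 1: {1,2,5}, {1,3,4}.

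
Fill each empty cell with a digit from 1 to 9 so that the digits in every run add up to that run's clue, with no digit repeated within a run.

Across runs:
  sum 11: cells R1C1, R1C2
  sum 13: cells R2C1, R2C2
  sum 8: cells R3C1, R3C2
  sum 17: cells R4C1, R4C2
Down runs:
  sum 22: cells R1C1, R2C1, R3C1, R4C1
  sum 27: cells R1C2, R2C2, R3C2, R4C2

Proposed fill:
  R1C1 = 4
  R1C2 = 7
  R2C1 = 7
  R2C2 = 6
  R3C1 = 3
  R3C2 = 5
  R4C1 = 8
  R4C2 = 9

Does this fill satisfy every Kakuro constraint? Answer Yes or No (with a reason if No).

Yes

Across: 4+7=11; 7+6=13; 3+5=8; 8+9=17. Down: 4+7+3+8=22; 7+6+5+9=27. No digit repeats within any run.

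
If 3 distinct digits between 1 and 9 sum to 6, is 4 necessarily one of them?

No

The only way to make 6 from 3 distinct digits is {1,2,3}, which does not contain 4.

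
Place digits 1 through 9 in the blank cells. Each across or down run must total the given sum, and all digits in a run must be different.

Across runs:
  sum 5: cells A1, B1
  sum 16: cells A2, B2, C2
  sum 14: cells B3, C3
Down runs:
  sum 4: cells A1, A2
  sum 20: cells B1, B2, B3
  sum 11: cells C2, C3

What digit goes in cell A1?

1

4 in 2 cells must be {1,3}.
Nothing is forced directly, so branch on A1, whose candidates are 1 or 3. If A1 = 3: then B1 would have to be in {2} for the 5 across but in {3,4,5,6,7,8,9} for the 20 down — contradiction. So A1 = 1.
B1 = 5 − 1 = 4 completes the 5 across.
A2 = 4 − 1 = 3 completes the 4 down.
B3 = 9: the only remaining digit allowed by both the 14 across and the 20 down.
C3 = 14 − 9 = 5 completes the 14 across.
B2 = 20 − 13 = 7 completes the 20 down.
C2 = 16 − 10 = 6 completes the 16 across.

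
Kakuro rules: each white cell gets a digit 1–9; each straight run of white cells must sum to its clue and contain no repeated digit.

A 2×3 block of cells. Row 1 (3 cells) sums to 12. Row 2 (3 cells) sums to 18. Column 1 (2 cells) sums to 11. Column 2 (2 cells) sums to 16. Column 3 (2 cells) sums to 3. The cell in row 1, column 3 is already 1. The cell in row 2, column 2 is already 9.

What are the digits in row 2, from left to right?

7 9 2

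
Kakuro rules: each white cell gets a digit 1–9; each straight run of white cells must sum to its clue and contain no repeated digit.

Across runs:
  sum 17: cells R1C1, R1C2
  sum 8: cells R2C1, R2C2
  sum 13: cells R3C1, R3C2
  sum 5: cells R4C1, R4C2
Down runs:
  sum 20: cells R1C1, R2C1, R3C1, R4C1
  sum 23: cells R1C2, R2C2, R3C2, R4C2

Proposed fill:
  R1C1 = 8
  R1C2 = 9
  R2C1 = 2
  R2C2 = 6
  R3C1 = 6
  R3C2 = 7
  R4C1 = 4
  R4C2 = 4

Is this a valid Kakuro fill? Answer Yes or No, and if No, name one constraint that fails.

No — the across run R4C1–R4C2 sums to 8, not 5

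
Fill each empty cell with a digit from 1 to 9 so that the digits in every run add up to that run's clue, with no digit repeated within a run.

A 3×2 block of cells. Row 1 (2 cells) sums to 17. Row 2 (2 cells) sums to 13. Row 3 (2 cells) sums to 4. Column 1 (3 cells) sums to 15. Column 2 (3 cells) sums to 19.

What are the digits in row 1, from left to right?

17 in 2 cells must be {8,9}; 4 in 2 cells must be {1,3}.
The 4 across and the 19 down share only 3, so (3,2) = 3.
Given what's placed, (1,2) must be 9 to fit the 17 across and 19 down.
(2,2) = 19 − 12 = 7 completes the 19 down.
(3,1) = 4 − 3 = 1 completes the 4 across.
(1,1) = 17 − 9 = 8 completes the 17 across.
(2,1) = 13 − 7 = 6 completes the 13 across.

8 9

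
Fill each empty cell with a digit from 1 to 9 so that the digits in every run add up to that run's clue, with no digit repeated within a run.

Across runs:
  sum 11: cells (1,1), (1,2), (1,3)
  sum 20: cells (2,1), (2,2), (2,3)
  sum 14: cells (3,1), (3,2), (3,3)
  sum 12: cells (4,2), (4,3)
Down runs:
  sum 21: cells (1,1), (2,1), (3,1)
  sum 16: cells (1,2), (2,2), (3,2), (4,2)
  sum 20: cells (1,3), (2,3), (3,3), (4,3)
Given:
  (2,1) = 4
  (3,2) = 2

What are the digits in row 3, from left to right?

Given what's placed, (1,1) must be 8 to fit the 11 across and 21 down.
Given what's placed, (1,2) must be 1 to fit the 11 across and 16 down.
(1,3) = 11 − 9 = 2 completes the 11 across.
(3,1) = 21 − 12 = 9 completes the 21 down.
(3,3) = 14 − 11 = 3 completes the 14 across.

9 2 3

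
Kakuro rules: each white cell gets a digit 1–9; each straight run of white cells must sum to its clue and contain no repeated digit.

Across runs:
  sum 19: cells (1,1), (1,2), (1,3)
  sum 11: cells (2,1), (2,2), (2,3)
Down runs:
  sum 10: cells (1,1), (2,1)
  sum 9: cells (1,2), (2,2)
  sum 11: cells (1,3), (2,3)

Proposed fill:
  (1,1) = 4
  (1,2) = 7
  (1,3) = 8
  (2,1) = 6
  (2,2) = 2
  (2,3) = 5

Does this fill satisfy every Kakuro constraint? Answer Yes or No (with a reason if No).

No — the across run (2,1)–(2,3) sums to 13, not 11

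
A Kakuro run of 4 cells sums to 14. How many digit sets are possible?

4 distinct digits from 1–9 sum between 10 and 30.
Enumerating: {1,2,3,8}, {1,2,4,7}, {1,2,5,6}, {1,3,4,6}, {2,3,4,5}.

5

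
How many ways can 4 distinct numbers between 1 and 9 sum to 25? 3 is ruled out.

4 distinct digits from 1–9 sum between 10 and 30.
Dropping sets that contain 3.
Enumerating: {1,7,8,9}, {2,6,8,9}, {4,5,7,9}, {4,6,7,8}.

4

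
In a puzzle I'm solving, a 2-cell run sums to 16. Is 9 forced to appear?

Yes

The only way to make 16 from 2 distinct digits is {7,9}, which contains 9.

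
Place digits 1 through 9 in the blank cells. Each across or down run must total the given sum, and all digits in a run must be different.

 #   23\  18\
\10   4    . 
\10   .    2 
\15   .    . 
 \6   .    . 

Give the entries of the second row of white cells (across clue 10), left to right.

8 2

R1C2 = 10 − 4 = 6 completes the 10 across.
R2C1 = 10 − 2 = 8 completes the 10 across.
R4C2 = 1: the only remaining digit allowed by both the 6 across and the 18 down.
R3C2 = 18 − 9 = 9 completes the 18 down.
R4C1 = 6 − 1 = 5 completes the 6 across.
R3C1 = 15 − 9 = 6 completes the 15 across.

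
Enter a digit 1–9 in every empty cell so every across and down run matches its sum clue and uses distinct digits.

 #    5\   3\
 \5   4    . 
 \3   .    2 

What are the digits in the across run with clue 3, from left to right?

3 in 2 cells must be {1,2}.
R1C2 = 5 − 4 = 1 completes the 5 across.
R2C1 = 3 − 2 = 1 completes the 3 across.

1, 2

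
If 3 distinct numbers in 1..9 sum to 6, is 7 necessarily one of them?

No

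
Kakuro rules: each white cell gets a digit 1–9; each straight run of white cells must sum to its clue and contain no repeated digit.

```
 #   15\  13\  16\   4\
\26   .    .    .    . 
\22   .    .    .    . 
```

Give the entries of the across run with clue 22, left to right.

9, 5, 7, 1

16 in 2 cells must be {7,9}; 4 in 2 cells must be {1,3}.
Only 3 fits R1C4 under both its across sum 26 and down sum 4.
R2C4 = 4 − 3 = 1 completes the 4 down.
Given what's placed, R1C3 must be 9 to fit the 26 across and 16 down.
R2C3 = 16 − 9 = 7 completes the 16 down.
No cell is forced outright now. R1C1 can only be 6 or 8 (the digits allowed by both its 26 across and its 15 down). If R1C1 = 8: that forces R1C2 = 6, after which R2C1 would have to be in {5,6,8,9} for the 22 across but in {7} for the 15 down — contradiction. So R1C1 = 6.
R1C2 = 26 − 18 = 8 completes the 26 across.
R2C1 = 15 − 6 = 9 completes the 15 down.
R2C2 = 22 − 17 = 5 completes the 22 across.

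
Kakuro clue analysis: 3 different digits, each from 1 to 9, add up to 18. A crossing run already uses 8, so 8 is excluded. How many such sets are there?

4

3 distinct digits from 1–9 sum between 6 and 24.
Dropping sets that contain 8.
Enumerating: {2,7,9}, {3,6,9}, {4,5,9}, {5,6,7}.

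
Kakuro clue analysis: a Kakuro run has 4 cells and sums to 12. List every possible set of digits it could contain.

4 distinct digits from 1–9 sum between 10 and 30.

{1,2,3,6}; {1,2,4,5}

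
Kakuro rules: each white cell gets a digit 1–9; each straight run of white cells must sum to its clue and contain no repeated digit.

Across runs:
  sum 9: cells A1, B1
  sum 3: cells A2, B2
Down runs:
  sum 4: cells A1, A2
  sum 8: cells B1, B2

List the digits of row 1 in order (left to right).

3 in 2 cells must be {1,2}; 4 in 2 cells must be {1,3}.
The 3 across and the 4 down share only 1, so A2 = 1.
B2 = 3 − 1 = 2 completes the 3 across.
A1 = 4 − 1 = 3 completes the 4 down.
B1 = 9 − 3 = 6 completes the 9 across.

3, 6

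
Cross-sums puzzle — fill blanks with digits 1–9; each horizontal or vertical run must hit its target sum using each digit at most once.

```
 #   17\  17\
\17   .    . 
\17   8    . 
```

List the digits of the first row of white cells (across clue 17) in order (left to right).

9 8

17 in 2 cells must be {8,9}.
R1C1 = 17 − 8 = 9 completes the 17 down.
R1C2 = 17 − 9 = 8 completes the 17 across.
R2C2 = 17 − 8 = 9 completes the 17 across.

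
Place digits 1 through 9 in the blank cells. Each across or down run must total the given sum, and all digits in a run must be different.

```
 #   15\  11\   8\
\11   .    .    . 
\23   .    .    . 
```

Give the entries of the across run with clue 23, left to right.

23 in 3 cells must be {6,8,9}.
The 23 across and the 8 down share only 6, so R2C3 = 6.
R1C3 = 8 − 6 = 2 completes the 8 down.
Nothing is forced directly, so branch on R1C1, whose candidates are 6 or 8. If R1C1 = 8: then R1C2 would have to be in {1} for the 11 across but in {2,3,4,5,6,7,8,9} for the 11 down — contradiction. So R1C1 = 6.
R1C2 = 11 − 8 = 3 completes the 11 across.
R2C1 = 15 − 6 = 9 completes the 15 down.
R2C2 = 23 − 15 = 8 completes the 23 across.

9 8 6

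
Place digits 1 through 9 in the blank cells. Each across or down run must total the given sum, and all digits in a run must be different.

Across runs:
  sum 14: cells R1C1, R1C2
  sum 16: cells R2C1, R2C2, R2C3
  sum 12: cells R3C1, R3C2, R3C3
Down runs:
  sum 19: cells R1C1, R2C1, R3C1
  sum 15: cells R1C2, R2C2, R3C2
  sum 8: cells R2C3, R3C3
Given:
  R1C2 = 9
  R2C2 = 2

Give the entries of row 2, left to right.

R1C1 = 14 − 9 = 5 completes the 14 across.
R3C2 = 15 − 11 = 4 completes the 15 down.
Given what's placed, R3C1 must be 6 to fit the 12 across and 19 down.
R3C3 = 12 − 10 = 2 completes the 12 across.
R2C1 = 19 − 11 = 8 completes the 19 down.
R2C3 = 16 − 10 = 6 completes the 16 across.

8 2 6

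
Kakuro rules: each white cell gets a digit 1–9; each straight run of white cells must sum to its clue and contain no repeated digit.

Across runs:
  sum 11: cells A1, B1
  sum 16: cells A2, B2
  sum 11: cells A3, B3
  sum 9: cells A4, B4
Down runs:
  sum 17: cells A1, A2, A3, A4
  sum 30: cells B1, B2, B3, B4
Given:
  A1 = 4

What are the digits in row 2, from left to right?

7, 9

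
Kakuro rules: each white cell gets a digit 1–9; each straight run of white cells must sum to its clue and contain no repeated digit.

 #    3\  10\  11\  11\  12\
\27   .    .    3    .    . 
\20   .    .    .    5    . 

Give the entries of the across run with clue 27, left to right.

3 in 2 cells must be {1,2}.
R1C4 = 11 − 5 = 6 completes the 11 down.
R2C3 = 11 − 3 = 8 completes the 11 down.
Given what's placed, R2C5 must be 4 to fit the 20 across and 12 down.
R1C5 = 12 − 4 = 8 completes the 12 down.
Given what's placed, R1C1 must be 1 to fit the 27 across and 3 down.
R1C2 = 27 − 18 = 9 completes the 27 across.

1, 9, 3, 6, 8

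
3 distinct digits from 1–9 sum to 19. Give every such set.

3 distinct digits from 1–9 sum between 6 and 24.

{2,8,9}; {3,7,9}; {4,6,9}; {4,7,8}; {5,6,8}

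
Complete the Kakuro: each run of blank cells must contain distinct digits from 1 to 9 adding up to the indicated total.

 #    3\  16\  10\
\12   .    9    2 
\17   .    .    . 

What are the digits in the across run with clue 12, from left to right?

1, 9, 2

3 in 2 cells must be {1,2}; 16 in 2 cells must be {7,9}.
R1C1 = 12 − 11 = 1 completes the 12 across.
R2C1 = 3 − 1 = 2 completes the 3 down.
R2C2 = 16 − 9 = 7 completes the 16 down.
R2C3 = 17 − 9 = 8 completes the 17 across.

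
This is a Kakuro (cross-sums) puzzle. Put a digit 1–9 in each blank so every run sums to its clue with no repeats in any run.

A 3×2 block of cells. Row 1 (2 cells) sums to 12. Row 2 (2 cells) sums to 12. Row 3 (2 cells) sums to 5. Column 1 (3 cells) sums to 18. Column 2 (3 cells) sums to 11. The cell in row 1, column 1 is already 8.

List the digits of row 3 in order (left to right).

3 2

(1,2) = 12 − 8 = 4 completes the 12 across.
(2,2) = 5: the only remaining digit allowed by both the 12 across and the 11 down.
(3,2) = 11 − 9 = 2 completes the 11 down.
(2,1) = 12 − 5 = 7 completes the 12 across.
(3,1) = 5 − 2 = 3 completes the 5 across.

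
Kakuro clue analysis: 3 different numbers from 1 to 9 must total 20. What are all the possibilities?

3 distinct digits from 1–9 sum between 6 and 24.

{3,8,9}; {4,7,9}; {5,6,9}; {5,7,8}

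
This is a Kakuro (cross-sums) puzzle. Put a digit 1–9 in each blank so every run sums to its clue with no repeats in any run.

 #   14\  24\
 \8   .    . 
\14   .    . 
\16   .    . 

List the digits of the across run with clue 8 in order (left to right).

1 7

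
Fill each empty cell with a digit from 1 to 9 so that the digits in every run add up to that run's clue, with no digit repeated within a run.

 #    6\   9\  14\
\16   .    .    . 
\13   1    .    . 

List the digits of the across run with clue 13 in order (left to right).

1 7 5

R1C1 = 6 − 1 = 5 completes the 6 down.
No cell is forced outright now. R1C3 can only be 8 or 9 (the digits allowed by both its 16 across and its 14 down). If R1C3 = 8: that forces R1C2 = 3, after which R2C2 would have to be in {3,4,5,7,8,9} for the 13 across but in {6} for the 9 down — contradiction. So R1C3 = 9.
R1C2 = 16 − 14 = 2 completes the 16 across.
R2C2 = 9 − 2 = 7 completes the 9 down.
R2C3 = 13 − 8 = 5 completes the 13 across.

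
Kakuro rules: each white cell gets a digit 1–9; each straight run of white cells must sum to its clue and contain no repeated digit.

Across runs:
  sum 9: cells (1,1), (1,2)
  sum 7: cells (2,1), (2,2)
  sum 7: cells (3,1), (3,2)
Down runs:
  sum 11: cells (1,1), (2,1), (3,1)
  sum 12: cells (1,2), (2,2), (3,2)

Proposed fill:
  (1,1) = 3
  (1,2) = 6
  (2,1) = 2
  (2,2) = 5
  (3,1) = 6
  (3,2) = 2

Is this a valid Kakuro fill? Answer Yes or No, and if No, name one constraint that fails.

No — the across run (3,1)–(3,2) sums to 8, not 7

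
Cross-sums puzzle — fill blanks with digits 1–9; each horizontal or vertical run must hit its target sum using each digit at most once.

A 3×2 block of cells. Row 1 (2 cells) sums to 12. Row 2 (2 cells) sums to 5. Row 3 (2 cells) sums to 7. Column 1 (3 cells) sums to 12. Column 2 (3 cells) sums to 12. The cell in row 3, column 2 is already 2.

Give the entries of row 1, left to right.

3 9

(3,1) = 7 − 2 = 5 completes the 7 across.
No cell is forced outright now. (1,1) can only be 3 or 4 (the digits allowed by both its 12 across and its 12 down). If (1,1) = 4: then (1,2) would have to be in {8} for the 12 across but in {1,3,4,6,7,9} for the 12 down — contradiction. So (1,1) = 3.
(1,2) = 12 − 3 = 9 completes the 12 across.
(2,1) = 12 − 8 = 4 completes the 12 down.
(2,2) = 5 − 4 = 1 completes the 5 across.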